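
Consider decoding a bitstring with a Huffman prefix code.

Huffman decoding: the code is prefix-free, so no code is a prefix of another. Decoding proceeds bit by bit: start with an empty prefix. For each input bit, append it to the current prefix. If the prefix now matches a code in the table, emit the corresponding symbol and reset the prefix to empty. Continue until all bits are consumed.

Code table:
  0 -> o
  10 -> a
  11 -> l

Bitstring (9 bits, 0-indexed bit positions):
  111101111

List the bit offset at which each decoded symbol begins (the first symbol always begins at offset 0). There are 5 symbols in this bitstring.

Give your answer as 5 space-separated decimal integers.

Answer: 0 2 4 5 7

Derivation:
Bit 0: prefix='1' (no match yet)
Bit 1: prefix='11' -> emit 'l', reset
Bit 2: prefix='1' (no match yet)
Bit 3: prefix='11' -> emit 'l', reset
Bit 4: prefix='0' -> emit 'o', reset
Bit 5: prefix='1' (no match yet)
Bit 6: prefix='11' -> emit 'l', reset
Bit 7: prefix='1' (no match yet)
Bit 8: prefix='11' -> emit 'l', reset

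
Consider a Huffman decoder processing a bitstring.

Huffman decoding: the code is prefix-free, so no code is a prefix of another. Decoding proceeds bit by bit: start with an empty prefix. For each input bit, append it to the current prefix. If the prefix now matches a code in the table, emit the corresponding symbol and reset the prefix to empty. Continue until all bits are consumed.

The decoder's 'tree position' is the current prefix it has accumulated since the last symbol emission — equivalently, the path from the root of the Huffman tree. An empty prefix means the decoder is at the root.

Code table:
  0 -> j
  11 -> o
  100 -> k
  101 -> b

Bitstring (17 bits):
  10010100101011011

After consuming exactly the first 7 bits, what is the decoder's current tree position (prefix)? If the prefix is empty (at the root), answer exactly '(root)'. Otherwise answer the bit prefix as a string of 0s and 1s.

Bit 0: prefix='1' (no match yet)
Bit 1: prefix='10' (no match yet)
Bit 2: prefix='100' -> emit 'k', reset
Bit 3: prefix='1' (no match yet)
Bit 4: prefix='10' (no match yet)
Bit 5: prefix='101' -> emit 'b', reset
Bit 6: prefix='0' -> emit 'j', reset

Answer: (root)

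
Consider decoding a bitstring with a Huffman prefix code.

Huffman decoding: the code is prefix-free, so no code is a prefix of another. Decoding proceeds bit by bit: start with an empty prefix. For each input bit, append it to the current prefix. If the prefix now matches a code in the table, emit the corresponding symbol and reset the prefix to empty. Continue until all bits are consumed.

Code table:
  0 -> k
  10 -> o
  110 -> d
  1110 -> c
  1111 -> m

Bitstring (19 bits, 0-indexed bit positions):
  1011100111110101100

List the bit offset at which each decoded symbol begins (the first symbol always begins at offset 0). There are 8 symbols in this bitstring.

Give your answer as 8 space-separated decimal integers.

Answer: 0 2 6 7 11 13 15 18

Derivation:
Bit 0: prefix='1' (no match yet)
Bit 1: prefix='10' -> emit 'o', reset
Bit 2: prefix='1' (no match yet)
Bit 3: prefix='11' (no match yet)
Bit 4: prefix='111' (no match yet)
Bit 5: prefix='1110' -> emit 'c', reset
Bit 6: prefix='0' -> emit 'k', reset
Bit 7: prefix='1' (no match yet)
Bit 8: prefix='11' (no match yet)
Bit 9: prefix='111' (no match yet)
Bit 10: prefix='1111' -> emit 'm', reset
Bit 11: prefix='1' (no match yet)
Bit 12: prefix='10' -> emit 'o', reset
Bit 13: prefix='1' (no match yet)
Bit 14: prefix='10' -> emit 'o', reset
Bit 15: prefix='1' (no match yet)
Bit 16: prefix='11' (no match yet)
Bit 17: prefix='110' -> emit 'd', reset
Bit 18: prefix='0' -> emit 'k', reset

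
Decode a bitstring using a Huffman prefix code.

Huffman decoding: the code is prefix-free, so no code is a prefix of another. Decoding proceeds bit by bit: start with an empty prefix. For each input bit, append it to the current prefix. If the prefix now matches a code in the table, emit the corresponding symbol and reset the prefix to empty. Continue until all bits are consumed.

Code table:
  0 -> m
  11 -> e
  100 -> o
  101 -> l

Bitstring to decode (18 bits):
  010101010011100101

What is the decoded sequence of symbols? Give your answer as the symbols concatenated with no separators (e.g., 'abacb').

Bit 0: prefix='0' -> emit 'm', reset
Bit 1: prefix='1' (no match yet)
Bit 2: prefix='10' (no match yet)
Bit 3: prefix='101' -> emit 'l', reset
Bit 4: prefix='0' -> emit 'm', reset
Bit 5: prefix='1' (no match yet)
Bit 6: prefix='10' (no match yet)
Bit 7: prefix='101' -> emit 'l', reset
Bit 8: prefix='0' -> emit 'm', reset
Bit 9: prefix='0' -> emit 'm', reset
Bit 10: prefix='1' (no match yet)
Bit 11: prefix='11' -> emit 'e', reset
Bit 12: prefix='1' (no match yet)
Bit 13: prefix='10' (no match yet)
Bit 14: prefix='100' -> emit 'o', reset
Bit 15: prefix='1' (no match yet)
Bit 16: prefix='10' (no match yet)
Bit 17: prefix='101' -> emit 'l', reset

Answer: mlmlmmeol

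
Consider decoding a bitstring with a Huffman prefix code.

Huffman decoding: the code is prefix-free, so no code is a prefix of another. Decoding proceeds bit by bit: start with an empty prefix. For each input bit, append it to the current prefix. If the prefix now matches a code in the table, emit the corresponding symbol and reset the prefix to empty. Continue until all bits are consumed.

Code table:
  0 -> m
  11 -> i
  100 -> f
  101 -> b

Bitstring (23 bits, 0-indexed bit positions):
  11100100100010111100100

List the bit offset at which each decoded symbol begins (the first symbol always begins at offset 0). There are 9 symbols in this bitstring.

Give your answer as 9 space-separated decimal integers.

Bit 0: prefix='1' (no match yet)
Bit 1: prefix='11' -> emit 'i', reset
Bit 2: prefix='1' (no match yet)
Bit 3: prefix='10' (no match yet)
Bit 4: prefix='100' -> emit 'f', reset
Bit 5: prefix='1' (no match yet)
Bit 6: prefix='10' (no match yet)
Bit 7: prefix='100' -> emit 'f', reset
Bit 8: prefix='1' (no match yet)
Bit 9: prefix='10' (no match yet)
Bit 10: prefix='100' -> emit 'f', reset
Bit 11: prefix='0' -> emit 'm', reset
Bit 12: prefix='1' (no match yet)
Bit 13: prefix='10' (no match yet)
Bit 14: prefix='101' -> emit 'b', reset
Bit 15: prefix='1' (no match yet)
Bit 16: prefix='11' -> emit 'i', reset
Bit 17: prefix='1' (no match yet)
Bit 18: prefix='10' (no match yet)
Bit 19: prefix='100' -> emit 'f', reset
Bit 20: prefix='1' (no match yet)
Bit 21: prefix='10' (no match yet)
Bit 22: prefix='100' -> emit 'f', reset

Answer: 0 2 5 8 11 12 15 17 20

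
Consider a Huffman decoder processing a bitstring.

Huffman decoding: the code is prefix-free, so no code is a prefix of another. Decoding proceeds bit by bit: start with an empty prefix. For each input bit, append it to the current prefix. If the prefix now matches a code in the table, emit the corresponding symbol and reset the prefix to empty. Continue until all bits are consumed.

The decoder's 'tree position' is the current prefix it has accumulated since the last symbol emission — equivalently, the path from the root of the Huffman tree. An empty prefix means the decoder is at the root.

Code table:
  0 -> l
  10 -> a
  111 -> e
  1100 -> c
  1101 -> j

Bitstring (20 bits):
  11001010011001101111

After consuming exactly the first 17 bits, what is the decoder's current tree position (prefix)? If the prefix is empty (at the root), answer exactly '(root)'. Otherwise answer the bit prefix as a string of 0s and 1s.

Bit 0: prefix='1' (no match yet)
Bit 1: prefix='11' (no match yet)
Bit 2: prefix='110' (no match yet)
Bit 3: prefix='1100' -> emit 'c', reset
Bit 4: prefix='1' (no match yet)
Bit 5: prefix='10' -> emit 'a', reset
Bit 6: prefix='1' (no match yet)
Bit 7: prefix='10' -> emit 'a', reset
Bit 8: prefix='0' -> emit 'l', reset
Bit 9: prefix='1' (no match yet)
Bit 10: prefix='11' (no match yet)
Bit 11: prefix='110' (no match yet)
Bit 12: prefix='1100' -> emit 'c', reset
Bit 13: prefix='1' (no match yet)
Bit 14: prefix='11' (no match yet)
Bit 15: prefix='110' (no match yet)
Bit 16: prefix='1101' -> emit 'j', reset

Answer: (root)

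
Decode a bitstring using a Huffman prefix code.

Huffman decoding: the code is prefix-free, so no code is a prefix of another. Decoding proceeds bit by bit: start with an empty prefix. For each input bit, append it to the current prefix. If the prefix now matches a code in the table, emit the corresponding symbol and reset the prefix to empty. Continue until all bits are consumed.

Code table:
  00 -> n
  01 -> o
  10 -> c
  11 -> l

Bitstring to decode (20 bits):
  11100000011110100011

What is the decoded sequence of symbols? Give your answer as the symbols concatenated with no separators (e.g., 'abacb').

Bit 0: prefix='1' (no match yet)
Bit 1: prefix='11' -> emit 'l', reset
Bit 2: prefix='1' (no match yet)
Bit 3: prefix='10' -> emit 'c', reset
Bit 4: prefix='0' (no match yet)
Bit 5: prefix='00' -> emit 'n', reset
Bit 6: prefix='0' (no match yet)
Bit 7: prefix='00' -> emit 'n', reset
Bit 8: prefix='0' (no match yet)
Bit 9: prefix='01' -> emit 'o', reset
Bit 10: prefix='1' (no match yet)
Bit 11: prefix='11' -> emit 'l', reset
Bit 12: prefix='1' (no match yet)
Bit 13: prefix='10' -> emit 'c', reset
Bit 14: prefix='1' (no match yet)
Bit 15: prefix='10' -> emit 'c', reset
Bit 16: prefix='0' (no match yet)
Bit 17: prefix='00' -> emit 'n', reset
Bit 18: prefix='1' (no match yet)
Bit 19: prefix='11' -> emit 'l', reset

Answer: lcnnolccnl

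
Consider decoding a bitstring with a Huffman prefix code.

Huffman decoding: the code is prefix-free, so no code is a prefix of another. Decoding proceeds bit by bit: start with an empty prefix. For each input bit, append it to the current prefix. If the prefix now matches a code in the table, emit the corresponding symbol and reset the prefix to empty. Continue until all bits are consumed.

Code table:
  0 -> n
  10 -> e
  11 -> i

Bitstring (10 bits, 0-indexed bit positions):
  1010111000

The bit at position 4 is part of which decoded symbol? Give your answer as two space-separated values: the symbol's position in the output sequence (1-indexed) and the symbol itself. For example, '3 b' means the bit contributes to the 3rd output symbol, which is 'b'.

Answer: 3 i

Derivation:
Bit 0: prefix='1' (no match yet)
Bit 1: prefix='10' -> emit 'e', reset
Bit 2: prefix='1' (no match yet)
Bit 3: prefix='10' -> emit 'e', reset
Bit 4: prefix='1' (no match yet)
Bit 5: prefix='11' -> emit 'i', reset
Bit 6: prefix='1' (no match yet)
Bit 7: prefix='10' -> emit 'e', reset
Bit 8: prefix='0' -> emit 'n', reset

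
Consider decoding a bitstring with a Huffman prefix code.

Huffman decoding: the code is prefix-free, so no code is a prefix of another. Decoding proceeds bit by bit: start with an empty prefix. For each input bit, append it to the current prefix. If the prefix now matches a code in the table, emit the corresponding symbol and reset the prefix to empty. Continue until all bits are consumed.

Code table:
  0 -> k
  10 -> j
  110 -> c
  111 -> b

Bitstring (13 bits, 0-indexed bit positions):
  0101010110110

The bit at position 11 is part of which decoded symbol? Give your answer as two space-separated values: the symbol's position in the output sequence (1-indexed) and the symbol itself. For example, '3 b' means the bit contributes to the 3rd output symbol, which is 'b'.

Answer: 6 c

Derivation:
Bit 0: prefix='0' -> emit 'k', reset
Bit 1: prefix='1' (no match yet)
Bit 2: prefix='10' -> emit 'j', reset
Bit 3: prefix='1' (no match yet)
Bit 4: prefix='10' -> emit 'j', reset
Bit 5: prefix='1' (no match yet)
Bit 6: prefix='10' -> emit 'j', reset
Bit 7: prefix='1' (no match yet)
Bit 8: prefix='11' (no match yet)
Bit 9: prefix='110' -> emit 'c', reset
Bit 10: prefix='1' (no match yet)
Bit 11: prefix='11' (no match yet)
Bit 12: prefix='110' -> emit 'c', reset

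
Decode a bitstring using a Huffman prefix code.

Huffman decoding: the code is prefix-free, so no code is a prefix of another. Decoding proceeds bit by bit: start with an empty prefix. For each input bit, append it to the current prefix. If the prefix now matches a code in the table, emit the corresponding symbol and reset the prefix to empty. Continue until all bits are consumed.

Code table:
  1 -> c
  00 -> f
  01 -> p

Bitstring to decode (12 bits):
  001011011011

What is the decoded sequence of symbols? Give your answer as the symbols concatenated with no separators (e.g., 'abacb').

Answer: fcpcpcpc

Derivation:
Bit 0: prefix='0' (no match yet)
Bit 1: prefix='00' -> emit 'f', reset
Bit 2: prefix='1' -> emit 'c', reset
Bit 3: prefix='0' (no match yet)
Bit 4: prefix='01' -> emit 'p', reset
Bit 5: prefix='1' -> emit 'c', reset
Bit 6: prefix='0' (no match yet)
Bit 7: prefix='01' -> emit 'p', reset
Bit 8: prefix='1' -> emit 'c', reset
Bit 9: prefix='0' (no match yet)
Bit 10: prefix='01' -> emit 'p', reset
Bit 11: prefix='1' -> emit 'c', reset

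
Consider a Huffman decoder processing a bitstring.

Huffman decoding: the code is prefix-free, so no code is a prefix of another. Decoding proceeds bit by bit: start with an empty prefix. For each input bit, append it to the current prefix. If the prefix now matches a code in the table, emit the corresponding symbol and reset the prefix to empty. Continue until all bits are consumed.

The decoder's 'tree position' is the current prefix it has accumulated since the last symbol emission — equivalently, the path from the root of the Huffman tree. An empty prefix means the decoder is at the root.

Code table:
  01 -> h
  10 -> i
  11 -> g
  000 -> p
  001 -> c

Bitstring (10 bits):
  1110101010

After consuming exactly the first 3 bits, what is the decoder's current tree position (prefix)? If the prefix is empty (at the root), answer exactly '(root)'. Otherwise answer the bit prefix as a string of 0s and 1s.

Bit 0: prefix='1' (no match yet)
Bit 1: prefix='11' -> emit 'g', reset
Bit 2: prefix='1' (no match yet)

Answer: 1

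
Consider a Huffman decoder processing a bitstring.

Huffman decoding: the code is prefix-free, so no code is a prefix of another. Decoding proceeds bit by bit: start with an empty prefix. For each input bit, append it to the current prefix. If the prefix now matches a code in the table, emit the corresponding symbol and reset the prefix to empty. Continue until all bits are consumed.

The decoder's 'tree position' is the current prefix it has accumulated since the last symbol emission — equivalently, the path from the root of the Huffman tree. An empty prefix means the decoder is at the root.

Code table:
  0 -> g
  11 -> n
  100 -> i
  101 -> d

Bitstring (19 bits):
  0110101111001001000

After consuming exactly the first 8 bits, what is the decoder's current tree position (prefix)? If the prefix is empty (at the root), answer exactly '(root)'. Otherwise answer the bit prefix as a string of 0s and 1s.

Bit 0: prefix='0' -> emit 'g', reset
Bit 1: prefix='1' (no match yet)
Bit 2: prefix='11' -> emit 'n', reset
Bit 3: prefix='0' -> emit 'g', reset
Bit 4: prefix='1' (no match yet)
Bit 5: prefix='10' (no match yet)
Bit 6: prefix='101' -> emit 'd', reset
Bit 7: prefix='1' (no match yet)

Answer: 1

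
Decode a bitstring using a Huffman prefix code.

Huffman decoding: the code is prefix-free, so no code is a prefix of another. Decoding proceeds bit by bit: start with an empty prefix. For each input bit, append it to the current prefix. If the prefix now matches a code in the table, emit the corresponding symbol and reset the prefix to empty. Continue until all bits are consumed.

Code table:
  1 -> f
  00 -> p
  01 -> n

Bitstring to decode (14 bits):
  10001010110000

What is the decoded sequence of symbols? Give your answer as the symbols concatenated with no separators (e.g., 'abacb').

Answer: fpnnnfpp

Derivation:
Bit 0: prefix='1' -> emit 'f', reset
Bit 1: prefix='0' (no match yet)
Bit 2: prefix='00' -> emit 'p', reset
Bit 3: prefix='0' (no match yet)
Bit 4: prefix='01' -> emit 'n', reset
Bit 5: prefix='0' (no match yet)
Bit 6: prefix='01' -> emit 'n', reset
Bit 7: prefix='0' (no match yet)
Bit 8: prefix='01' -> emit 'n', reset
Bit 9: prefix='1' -> emit 'f', reset
Bit 10: prefix='0' (no match yet)
Bit 11: prefix='00' -> emit 'p', reset
Bit 12: prefix='0' (no match yet)
Bit 13: prefix='00' -> emit 'p', reset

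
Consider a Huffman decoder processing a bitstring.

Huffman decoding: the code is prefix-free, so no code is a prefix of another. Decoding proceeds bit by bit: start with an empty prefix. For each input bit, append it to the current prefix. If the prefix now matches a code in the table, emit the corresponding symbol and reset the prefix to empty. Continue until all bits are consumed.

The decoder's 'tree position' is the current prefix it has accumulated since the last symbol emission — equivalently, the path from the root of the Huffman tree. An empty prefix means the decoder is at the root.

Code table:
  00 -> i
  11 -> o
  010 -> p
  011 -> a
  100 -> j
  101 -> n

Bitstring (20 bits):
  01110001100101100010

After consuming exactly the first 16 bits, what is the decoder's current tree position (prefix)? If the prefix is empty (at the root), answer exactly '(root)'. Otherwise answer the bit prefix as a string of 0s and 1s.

Bit 0: prefix='0' (no match yet)
Bit 1: prefix='01' (no match yet)
Bit 2: prefix='011' -> emit 'a', reset
Bit 3: prefix='1' (no match yet)
Bit 4: prefix='10' (no match yet)
Bit 5: prefix='100' -> emit 'j', reset
Bit 6: prefix='0' (no match yet)
Bit 7: prefix='01' (no match yet)
Bit 8: prefix='011' -> emit 'a', reset
Bit 9: prefix='0' (no match yet)
Bit 10: prefix='00' -> emit 'i', reset
Bit 11: prefix='1' (no match yet)
Bit 12: prefix='10' (no match yet)
Bit 13: prefix='101' -> emit 'n', reset
Bit 14: prefix='1' (no match yet)
Bit 15: prefix='10' (no match yet)

Answer: 10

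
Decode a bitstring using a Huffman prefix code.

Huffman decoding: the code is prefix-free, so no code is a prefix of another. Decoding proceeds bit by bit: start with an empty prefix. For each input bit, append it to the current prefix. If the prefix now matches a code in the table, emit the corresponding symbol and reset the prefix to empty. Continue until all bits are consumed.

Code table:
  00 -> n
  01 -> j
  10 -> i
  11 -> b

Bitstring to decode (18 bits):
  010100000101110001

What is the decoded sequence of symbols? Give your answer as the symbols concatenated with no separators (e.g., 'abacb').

Bit 0: prefix='0' (no match yet)
Bit 1: prefix='01' -> emit 'j', reset
Bit 2: prefix='0' (no match yet)
Bit 3: prefix='01' -> emit 'j', reset
Bit 4: prefix='0' (no match yet)
Bit 5: prefix='00' -> emit 'n', reset
Bit 6: prefix='0' (no match yet)
Bit 7: prefix='00' -> emit 'n', reset
Bit 8: prefix='0' (no match yet)
Bit 9: prefix='01' -> emit 'j', reset
Bit 10: prefix='0' (no match yet)
Bit 11: prefix='01' -> emit 'j', reset
Bit 12: prefix='1' (no match yet)
Bit 13: prefix='11' -> emit 'b', reset
Bit 14: prefix='0' (no match yet)
Bit 15: prefix='00' -> emit 'n', reset
Bit 16: prefix='0' (no match yet)
Bit 17: prefix='01' -> emit 'j', reset

Answer: jjnnjjbnj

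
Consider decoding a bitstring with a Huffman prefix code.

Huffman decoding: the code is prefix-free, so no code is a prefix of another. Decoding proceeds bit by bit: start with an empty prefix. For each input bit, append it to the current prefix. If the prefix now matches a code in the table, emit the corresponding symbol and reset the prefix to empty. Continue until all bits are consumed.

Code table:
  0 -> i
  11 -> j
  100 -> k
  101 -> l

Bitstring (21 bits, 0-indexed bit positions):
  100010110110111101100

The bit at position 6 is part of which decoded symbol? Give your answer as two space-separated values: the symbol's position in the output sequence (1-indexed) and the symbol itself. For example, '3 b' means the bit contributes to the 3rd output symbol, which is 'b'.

Answer: 3 l

Derivation:
Bit 0: prefix='1' (no match yet)
Bit 1: prefix='10' (no match yet)
Bit 2: prefix='100' -> emit 'k', reset
Bit 3: prefix='0' -> emit 'i', reset
Bit 4: prefix='1' (no match yet)
Bit 5: prefix='10' (no match yet)
Bit 6: prefix='101' -> emit 'l', reset
Bit 7: prefix='1' (no match yet)
Bit 8: prefix='10' (no match yet)
Bit 9: prefix='101' -> emit 'l', reset
Bit 10: prefix='1' (no match yet)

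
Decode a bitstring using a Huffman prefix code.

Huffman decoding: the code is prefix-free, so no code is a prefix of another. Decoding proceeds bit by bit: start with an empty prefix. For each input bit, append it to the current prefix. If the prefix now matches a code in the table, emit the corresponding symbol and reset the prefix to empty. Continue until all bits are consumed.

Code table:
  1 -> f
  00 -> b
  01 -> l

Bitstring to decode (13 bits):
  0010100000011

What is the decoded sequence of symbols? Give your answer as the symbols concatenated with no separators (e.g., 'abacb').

Bit 0: prefix='0' (no match yet)
Bit 1: prefix='00' -> emit 'b', reset
Bit 2: prefix='1' -> emit 'f', reset
Bit 3: prefix='0' (no match yet)
Bit 4: prefix='01' -> emit 'l', reset
Bit 5: prefix='0' (no match yet)
Bit 6: prefix='00' -> emit 'b', reset
Bit 7: prefix='0' (no match yet)
Bit 8: prefix='00' -> emit 'b', reset
Bit 9: prefix='0' (no match yet)
Bit 10: prefix='00' -> emit 'b', reset
Bit 11: prefix='1' -> emit 'f', reset
Bit 12: prefix='1' -> emit 'f', reset

Answer: bflbbbff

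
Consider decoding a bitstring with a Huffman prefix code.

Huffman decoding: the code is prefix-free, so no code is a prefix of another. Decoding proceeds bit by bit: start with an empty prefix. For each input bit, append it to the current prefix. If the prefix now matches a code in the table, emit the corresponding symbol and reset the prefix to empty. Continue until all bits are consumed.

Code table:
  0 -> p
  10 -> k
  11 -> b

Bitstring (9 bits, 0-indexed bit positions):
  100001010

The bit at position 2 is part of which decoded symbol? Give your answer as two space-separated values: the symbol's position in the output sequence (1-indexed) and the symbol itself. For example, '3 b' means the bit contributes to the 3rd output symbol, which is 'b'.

Answer: 2 p

Derivation:
Bit 0: prefix='1' (no match yet)
Bit 1: prefix='10' -> emit 'k', reset
Bit 2: prefix='0' -> emit 'p', reset
Bit 3: prefix='0' -> emit 'p', reset
Bit 4: prefix='0' -> emit 'p', reset
Bit 5: prefix='1' (no match yet)
Bit 6: prefix='10' -> emit 'k', reset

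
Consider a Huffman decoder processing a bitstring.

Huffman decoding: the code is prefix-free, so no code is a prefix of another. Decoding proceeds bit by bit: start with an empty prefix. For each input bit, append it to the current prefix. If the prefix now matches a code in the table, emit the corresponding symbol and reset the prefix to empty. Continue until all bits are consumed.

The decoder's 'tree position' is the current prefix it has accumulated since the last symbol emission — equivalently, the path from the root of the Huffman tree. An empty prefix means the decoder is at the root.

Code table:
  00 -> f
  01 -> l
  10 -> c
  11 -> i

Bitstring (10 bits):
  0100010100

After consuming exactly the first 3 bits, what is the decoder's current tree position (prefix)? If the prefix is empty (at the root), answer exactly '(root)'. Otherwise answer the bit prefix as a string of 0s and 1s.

Bit 0: prefix='0' (no match yet)
Bit 1: prefix='01' -> emit 'l', reset
Bit 2: prefix='0' (no match yet)

Answer: 0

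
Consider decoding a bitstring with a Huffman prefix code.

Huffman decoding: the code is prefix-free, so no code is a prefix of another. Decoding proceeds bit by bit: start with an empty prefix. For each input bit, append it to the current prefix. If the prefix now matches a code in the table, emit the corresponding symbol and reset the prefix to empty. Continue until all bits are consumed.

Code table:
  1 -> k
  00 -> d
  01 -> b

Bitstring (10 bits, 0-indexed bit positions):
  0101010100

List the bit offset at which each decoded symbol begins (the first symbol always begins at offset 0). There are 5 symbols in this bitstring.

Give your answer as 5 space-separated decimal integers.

Answer: 0 2 4 6 8

Derivation:
Bit 0: prefix='0' (no match yet)
Bit 1: prefix='01' -> emit 'b', reset
Bit 2: prefix='0' (no match yet)
Bit 3: prefix='01' -> emit 'b', reset
Bit 4: prefix='0' (no match yet)
Bit 5: prefix='01' -> emit 'b', reset
Bit 6: prefix='0' (no match yet)
Bit 7: prefix='01' -> emit 'b', reset
Bit 8: prefix='0' (no match yet)
Bit 9: prefix='00' -> emit 'd', reset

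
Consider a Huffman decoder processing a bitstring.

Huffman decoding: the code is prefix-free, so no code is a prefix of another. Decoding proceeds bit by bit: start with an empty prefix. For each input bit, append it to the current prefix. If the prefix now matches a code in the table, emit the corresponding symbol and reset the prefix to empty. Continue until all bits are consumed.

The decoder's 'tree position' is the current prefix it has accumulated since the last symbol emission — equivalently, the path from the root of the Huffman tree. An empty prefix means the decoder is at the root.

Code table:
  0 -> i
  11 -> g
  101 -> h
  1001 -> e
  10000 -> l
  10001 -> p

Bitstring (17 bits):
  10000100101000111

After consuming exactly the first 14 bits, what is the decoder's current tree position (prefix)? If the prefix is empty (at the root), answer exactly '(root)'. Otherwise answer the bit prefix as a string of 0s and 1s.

Answer: 1000

Derivation:
Bit 0: prefix='1' (no match yet)
Bit 1: prefix='10' (no match yet)
Bit 2: prefix='100' (no match yet)
Bit 3: prefix='1000' (no match yet)
Bit 4: prefix='10000' -> emit 'l', reset
Bit 5: prefix='1' (no match yet)
Bit 6: prefix='10' (no match yet)
Bit 7: prefix='100' (no match yet)
Bit 8: prefix='1001' -> emit 'e', reset
Bit 9: prefix='0' -> emit 'i', reset
Bit 10: prefix='1' (no match yet)
Bit 11: prefix='10' (no match yet)
Bit 12: prefix='100' (no match yet)
Bit 13: prefix='1000' (no match yet)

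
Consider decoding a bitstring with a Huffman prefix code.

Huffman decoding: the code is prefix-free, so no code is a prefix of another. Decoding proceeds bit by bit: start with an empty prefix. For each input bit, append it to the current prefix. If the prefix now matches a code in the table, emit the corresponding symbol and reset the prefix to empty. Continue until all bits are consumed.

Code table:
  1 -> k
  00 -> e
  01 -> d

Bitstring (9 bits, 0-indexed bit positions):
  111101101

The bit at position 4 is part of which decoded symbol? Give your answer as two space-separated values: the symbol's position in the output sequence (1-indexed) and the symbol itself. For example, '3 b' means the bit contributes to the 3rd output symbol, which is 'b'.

Bit 0: prefix='1' -> emit 'k', reset
Bit 1: prefix='1' -> emit 'k', reset
Bit 2: prefix='1' -> emit 'k', reset
Bit 3: prefix='1' -> emit 'k', reset
Bit 4: prefix='0' (no match yet)
Bit 5: prefix='01' -> emit 'd', reset
Bit 6: prefix='1' -> emit 'k', reset
Bit 7: prefix='0' (no match yet)
Bit 8: prefix='01' -> emit 'd', reset

Answer: 5 d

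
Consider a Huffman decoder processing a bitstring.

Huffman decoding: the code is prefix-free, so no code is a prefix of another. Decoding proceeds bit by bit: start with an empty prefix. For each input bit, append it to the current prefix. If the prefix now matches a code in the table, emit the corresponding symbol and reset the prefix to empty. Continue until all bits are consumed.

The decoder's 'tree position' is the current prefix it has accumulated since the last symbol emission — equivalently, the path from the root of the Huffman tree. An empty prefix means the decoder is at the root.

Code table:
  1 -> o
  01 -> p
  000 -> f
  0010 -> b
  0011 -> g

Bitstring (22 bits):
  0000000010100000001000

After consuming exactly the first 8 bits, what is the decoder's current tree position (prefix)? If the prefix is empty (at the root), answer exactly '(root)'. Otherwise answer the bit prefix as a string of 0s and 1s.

Answer: 00

Derivation:
Bit 0: prefix='0' (no match yet)
Bit 1: prefix='00' (no match yet)
Bit 2: prefix='000' -> emit 'f', reset
Bit 3: prefix='0' (no match yet)
Bit 4: prefix='00' (no match yet)
Bit 5: prefix='000' -> emit 'f', reset
Bit 6: prefix='0' (no match yet)
Bit 7: prefix='00' (no match yet)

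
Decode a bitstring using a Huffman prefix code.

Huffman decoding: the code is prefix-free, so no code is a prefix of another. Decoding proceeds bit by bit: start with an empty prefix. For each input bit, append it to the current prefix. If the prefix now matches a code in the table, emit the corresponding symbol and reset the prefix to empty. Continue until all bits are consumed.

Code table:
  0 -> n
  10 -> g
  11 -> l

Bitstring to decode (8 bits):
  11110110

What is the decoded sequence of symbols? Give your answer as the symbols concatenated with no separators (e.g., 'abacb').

Bit 0: prefix='1' (no match yet)
Bit 1: prefix='11' -> emit 'l', reset
Bit 2: prefix='1' (no match yet)
Bit 3: prefix='11' -> emit 'l', reset
Bit 4: prefix='0' -> emit 'n', reset
Bit 5: prefix='1' (no match yet)
Bit 6: prefix='11' -> emit 'l', reset
Bit 7: prefix='0' -> emit 'n', reset

Answer: llnln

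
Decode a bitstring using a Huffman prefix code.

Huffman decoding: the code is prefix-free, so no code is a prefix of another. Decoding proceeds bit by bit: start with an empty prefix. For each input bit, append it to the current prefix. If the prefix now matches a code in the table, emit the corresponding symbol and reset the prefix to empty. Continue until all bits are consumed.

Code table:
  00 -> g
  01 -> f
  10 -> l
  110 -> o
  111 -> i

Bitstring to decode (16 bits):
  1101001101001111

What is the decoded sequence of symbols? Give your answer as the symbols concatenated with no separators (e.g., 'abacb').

Bit 0: prefix='1' (no match yet)
Bit 1: prefix='11' (no match yet)
Bit 2: prefix='110' -> emit 'o', reset
Bit 3: prefix='1' (no match yet)
Bit 4: prefix='10' -> emit 'l', reset
Bit 5: prefix='0' (no match yet)
Bit 6: prefix='01' -> emit 'f', reset
Bit 7: prefix='1' (no match yet)
Bit 8: prefix='10' -> emit 'l', reset
Bit 9: prefix='1' (no match yet)
Bit 10: prefix='10' -> emit 'l', reset
Bit 11: prefix='0' (no match yet)
Bit 12: prefix='01' -> emit 'f', reset
Bit 13: prefix='1' (no match yet)
Bit 14: prefix='11' (no match yet)
Bit 15: prefix='111' -> emit 'i', reset

Answer: olfllfi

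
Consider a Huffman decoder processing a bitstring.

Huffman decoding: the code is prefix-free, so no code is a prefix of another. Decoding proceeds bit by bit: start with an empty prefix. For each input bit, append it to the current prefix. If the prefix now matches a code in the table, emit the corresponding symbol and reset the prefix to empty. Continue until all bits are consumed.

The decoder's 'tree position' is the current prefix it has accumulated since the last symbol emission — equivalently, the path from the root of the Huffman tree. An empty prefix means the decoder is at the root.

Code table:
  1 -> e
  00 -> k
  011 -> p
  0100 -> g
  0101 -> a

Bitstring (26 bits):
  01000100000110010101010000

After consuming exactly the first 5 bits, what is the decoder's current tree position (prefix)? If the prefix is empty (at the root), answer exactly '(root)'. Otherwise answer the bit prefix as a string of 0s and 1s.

Answer: 0

Derivation:
Bit 0: prefix='0' (no match yet)
Bit 1: prefix='01' (no match yet)
Bit 2: prefix='010' (no match yet)
Bit 3: prefix='0100' -> emit 'g', reset
Bit 4: prefix='0' (no match yet)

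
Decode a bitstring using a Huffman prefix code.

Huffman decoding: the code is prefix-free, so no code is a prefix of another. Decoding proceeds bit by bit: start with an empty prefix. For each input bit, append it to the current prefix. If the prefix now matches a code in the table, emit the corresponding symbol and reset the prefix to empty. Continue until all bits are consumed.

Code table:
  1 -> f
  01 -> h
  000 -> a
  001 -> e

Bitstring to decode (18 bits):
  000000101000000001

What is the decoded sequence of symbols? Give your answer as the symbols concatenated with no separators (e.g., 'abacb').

Bit 0: prefix='0' (no match yet)
Bit 1: prefix='00' (no match yet)
Bit 2: prefix='000' -> emit 'a', reset
Bit 3: prefix='0' (no match yet)
Bit 4: prefix='00' (no match yet)
Bit 5: prefix='000' -> emit 'a', reset
Bit 6: prefix='1' -> emit 'f', reset
Bit 7: prefix='0' (no match yet)
Bit 8: prefix='01' -> emit 'h', reset
Bit 9: prefix='0' (no match yet)
Bit 10: prefix='00' (no match yet)
Bit 11: prefix='000' -> emit 'a', reset
Bit 12: prefix='0' (no match yet)
Bit 13: prefix='00' (no match yet)
Bit 14: prefix='000' -> emit 'a', reset
Bit 15: prefix='0' (no match yet)
Bit 16: prefix='00' (no match yet)
Bit 17: prefix='001' -> emit 'e', reset

Answer: aafhaae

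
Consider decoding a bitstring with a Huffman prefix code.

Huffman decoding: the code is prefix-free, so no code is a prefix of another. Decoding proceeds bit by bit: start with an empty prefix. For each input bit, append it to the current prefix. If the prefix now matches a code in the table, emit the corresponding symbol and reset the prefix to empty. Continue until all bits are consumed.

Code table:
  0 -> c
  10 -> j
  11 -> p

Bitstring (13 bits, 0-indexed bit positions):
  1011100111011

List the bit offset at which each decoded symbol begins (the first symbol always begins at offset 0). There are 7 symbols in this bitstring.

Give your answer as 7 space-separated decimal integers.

Bit 0: prefix='1' (no match yet)
Bit 1: prefix='10' -> emit 'j', reset
Bit 2: prefix='1' (no match yet)
Bit 3: prefix='11' -> emit 'p', reset
Bit 4: prefix='1' (no match yet)
Bit 5: prefix='10' -> emit 'j', reset
Bit 6: prefix='0' -> emit 'c', reset
Bit 7: prefix='1' (no match yet)
Bit 8: prefix='11' -> emit 'p', reset
Bit 9: prefix='1' (no match yet)
Bit 10: prefix='10' -> emit 'j', reset
Bit 11: prefix='1' (no match yet)
Bit 12: prefix='11' -> emit 'p', reset

Answer: 0 2 4 6 7 9 11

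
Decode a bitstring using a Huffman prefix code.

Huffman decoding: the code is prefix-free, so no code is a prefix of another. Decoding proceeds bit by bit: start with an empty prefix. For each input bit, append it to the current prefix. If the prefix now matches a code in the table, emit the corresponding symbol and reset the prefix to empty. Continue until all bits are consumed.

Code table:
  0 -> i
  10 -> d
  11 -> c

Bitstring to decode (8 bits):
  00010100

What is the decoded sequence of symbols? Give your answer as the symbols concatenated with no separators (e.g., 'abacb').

Bit 0: prefix='0' -> emit 'i', reset
Bit 1: prefix='0' -> emit 'i', reset
Bit 2: prefix='0' -> emit 'i', reset
Bit 3: prefix='1' (no match yet)
Bit 4: prefix='10' -> emit 'd', reset
Bit 5: prefix='1' (no match yet)
Bit 6: prefix='10' -> emit 'd', reset
Bit 7: prefix='0' -> emit 'i', reset

Answer: iiiddi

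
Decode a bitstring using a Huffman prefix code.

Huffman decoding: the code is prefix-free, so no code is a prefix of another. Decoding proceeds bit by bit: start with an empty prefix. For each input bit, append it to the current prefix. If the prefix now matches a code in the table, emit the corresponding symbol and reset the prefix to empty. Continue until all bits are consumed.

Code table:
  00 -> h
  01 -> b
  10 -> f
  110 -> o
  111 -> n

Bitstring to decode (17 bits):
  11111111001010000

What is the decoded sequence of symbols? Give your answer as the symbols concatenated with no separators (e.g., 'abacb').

Answer: nnobbhh

Derivation:
Bit 0: prefix='1' (no match yet)
Bit 1: prefix='11' (no match yet)
Bit 2: prefix='111' -> emit 'n', reset
Bit 3: prefix='1' (no match yet)
Bit 4: prefix='11' (no match yet)
Bit 5: prefix='111' -> emit 'n', reset
Bit 6: prefix='1' (no match yet)
Bit 7: prefix='11' (no match yet)
Bit 8: prefix='110' -> emit 'o', reset
Bit 9: prefix='0' (no match yet)
Bit 10: prefix='01' -> emit 'b', reset
Bit 11: prefix='0' (no match yet)
Bit 12: prefix='01' -> emit 'b', reset
Bit 13: prefix='0' (no match yet)
Bit 14: prefix='00' -> emit 'h', reset
Bit 15: prefix='0' (no match yet)
Bit 16: prefix='00' -> emit 'h', reset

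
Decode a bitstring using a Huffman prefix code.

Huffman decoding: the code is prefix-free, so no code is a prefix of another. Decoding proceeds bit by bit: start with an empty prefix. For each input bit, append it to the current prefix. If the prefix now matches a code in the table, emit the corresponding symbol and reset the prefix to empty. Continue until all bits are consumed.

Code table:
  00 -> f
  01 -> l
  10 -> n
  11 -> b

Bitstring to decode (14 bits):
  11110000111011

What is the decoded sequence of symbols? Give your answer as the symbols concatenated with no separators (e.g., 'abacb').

Bit 0: prefix='1' (no match yet)
Bit 1: prefix='11' -> emit 'b', reset
Bit 2: prefix='1' (no match yet)
Bit 3: prefix='11' -> emit 'b', reset
Bit 4: prefix='0' (no match yet)
Bit 5: prefix='00' -> emit 'f', reset
Bit 6: prefix='0' (no match yet)
Bit 7: prefix='00' -> emit 'f', reset
Bit 8: prefix='1' (no match yet)
Bit 9: prefix='11' -> emit 'b', reset
Bit 10: prefix='1' (no match yet)
Bit 11: prefix='10' -> emit 'n', reset
Bit 12: prefix='1' (no match yet)
Bit 13: prefix='11' -> emit 'b', reset

Answer: bbffbnb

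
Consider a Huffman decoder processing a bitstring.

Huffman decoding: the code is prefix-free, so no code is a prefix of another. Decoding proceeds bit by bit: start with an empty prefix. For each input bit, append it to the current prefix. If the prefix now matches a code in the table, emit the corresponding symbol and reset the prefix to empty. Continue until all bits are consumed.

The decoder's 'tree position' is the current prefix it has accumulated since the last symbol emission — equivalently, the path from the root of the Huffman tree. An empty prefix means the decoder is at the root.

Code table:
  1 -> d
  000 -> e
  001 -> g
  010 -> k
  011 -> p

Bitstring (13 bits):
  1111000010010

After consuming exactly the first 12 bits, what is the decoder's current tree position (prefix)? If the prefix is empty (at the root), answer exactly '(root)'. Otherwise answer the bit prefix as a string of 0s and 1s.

Answer: 01

Derivation:
Bit 0: prefix='1' -> emit 'd', reset
Bit 1: prefix='1' -> emit 'd', reset
Bit 2: prefix='1' -> emit 'd', reset
Bit 3: prefix='1' -> emit 'd', reset
Bit 4: prefix='0' (no match yet)
Bit 5: prefix='00' (no match yet)
Bit 6: prefix='000' -> emit 'e', reset
Bit 7: prefix='0' (no match yet)
Bit 8: prefix='01' (no match yet)
Bit 9: prefix='010' -> emit 'k', reset
Bit 10: prefix='0' (no match yet)
Bit 11: prefix='01' (no match yet)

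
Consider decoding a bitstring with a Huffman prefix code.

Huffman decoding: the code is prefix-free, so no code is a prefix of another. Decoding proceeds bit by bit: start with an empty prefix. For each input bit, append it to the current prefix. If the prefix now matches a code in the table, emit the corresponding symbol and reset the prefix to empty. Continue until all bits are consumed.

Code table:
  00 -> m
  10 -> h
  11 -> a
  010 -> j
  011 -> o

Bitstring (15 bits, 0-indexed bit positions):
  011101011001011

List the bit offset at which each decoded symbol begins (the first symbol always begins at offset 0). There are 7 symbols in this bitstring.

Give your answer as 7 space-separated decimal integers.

Answer: 0 3 5 7 9 11 13

Derivation:
Bit 0: prefix='0' (no match yet)
Bit 1: prefix='01' (no match yet)
Bit 2: prefix='011' -> emit 'o', reset
Bit 3: prefix='1' (no match yet)
Bit 4: prefix='10' -> emit 'h', reset
Bit 5: prefix='1' (no match yet)
Bit 6: prefix='10' -> emit 'h', reset
Bit 7: prefix='1' (no match yet)
Bit 8: prefix='11' -> emit 'a', reset
Bit 9: prefix='0' (no match yet)
Bit 10: prefix='00' -> emit 'm', reset
Bit 11: prefix='1' (no match yet)
Bit 12: prefix='10' -> emit 'h', reset
Bit 13: prefix='1' (no match yet)
Bit 14: prefix='11' -> emit 'a', reset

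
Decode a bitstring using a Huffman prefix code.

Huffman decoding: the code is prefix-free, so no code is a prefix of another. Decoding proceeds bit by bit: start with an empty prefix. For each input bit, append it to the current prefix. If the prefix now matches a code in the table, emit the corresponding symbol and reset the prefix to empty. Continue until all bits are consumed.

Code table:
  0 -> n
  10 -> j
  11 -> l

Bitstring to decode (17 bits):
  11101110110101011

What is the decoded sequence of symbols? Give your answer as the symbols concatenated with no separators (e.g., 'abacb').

Answer: ljljlnjjl

Derivation:
Bit 0: prefix='1' (no match yet)
Bit 1: prefix='11' -> emit 'l', reset
Bit 2: prefix='1' (no match yet)
Bit 3: prefix='10' -> emit 'j', reset
Bit 4: prefix='1' (no match yet)
Bit 5: prefix='11' -> emit 'l', reset
Bit 6: prefix='1' (no match yet)
Bit 7: prefix='10' -> emit 'j', reset
Bit 8: prefix='1' (no match yet)
Bit 9: prefix='11' -> emit 'l', reset
Bit 10: prefix='0' -> emit 'n', reset
Bit 11: prefix='1' (no match yet)
Bit 12: prefix='10' -> emit 'j', reset
Bit 13: prefix='1' (no match yet)
Bit 14: prefix='10' -> emit 'j', reset
Bit 15: prefix='1' (no match yet)
Bit 16: prefix='11' -> emit 'l', reset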